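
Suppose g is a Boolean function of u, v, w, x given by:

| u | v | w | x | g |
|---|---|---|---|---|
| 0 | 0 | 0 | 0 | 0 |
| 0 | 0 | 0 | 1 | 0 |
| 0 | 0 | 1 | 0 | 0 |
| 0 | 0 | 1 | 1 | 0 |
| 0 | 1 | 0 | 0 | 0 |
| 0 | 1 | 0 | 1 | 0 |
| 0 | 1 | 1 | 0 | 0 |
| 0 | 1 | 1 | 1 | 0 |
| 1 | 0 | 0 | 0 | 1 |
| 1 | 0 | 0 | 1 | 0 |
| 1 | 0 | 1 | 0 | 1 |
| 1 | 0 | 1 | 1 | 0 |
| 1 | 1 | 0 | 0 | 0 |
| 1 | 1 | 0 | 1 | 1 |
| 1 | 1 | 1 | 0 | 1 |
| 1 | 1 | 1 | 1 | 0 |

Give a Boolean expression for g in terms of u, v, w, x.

g(u, v, w, x) = (((((u and not v) and not w) and not x) or (((u and not v) and w) and not x)) or (((u and v) and not w) and x)) or (((u and v) and w) and not x)

The 1-rows are (1,0,0,0), (1,0,1,0), (1,1,0,1), (1,1,1,0). Each contributes one minterm — u·¬v·¬w·¬x; u·¬v·w·¬x; u·v·¬w·x; u·v·w·¬x — and their disjunction is a sum-of-products form of g.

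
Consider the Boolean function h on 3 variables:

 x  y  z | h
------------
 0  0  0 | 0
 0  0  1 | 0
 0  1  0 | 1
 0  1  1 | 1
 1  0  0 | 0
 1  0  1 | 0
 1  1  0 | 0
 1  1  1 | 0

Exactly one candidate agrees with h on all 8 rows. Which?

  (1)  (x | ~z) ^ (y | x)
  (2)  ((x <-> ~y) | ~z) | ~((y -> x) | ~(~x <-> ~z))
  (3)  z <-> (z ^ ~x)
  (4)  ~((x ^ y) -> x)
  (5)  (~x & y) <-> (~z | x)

(1) disagrees with h on (0,0,0) (formula → 1, table → 0); rule it out.
(2) disagrees with h on (0,0,0) (formula → 1, table → 0); rule it out.
(3) disagrees with h on (0,1,0) (formula → 0, table → 1); rule it out.
(5) disagrees with h on (0,0,1) (formula → 1, table → 0); rule it out.
That leaves (4). Evaluating it on every row reproduces the table of h exactly.

4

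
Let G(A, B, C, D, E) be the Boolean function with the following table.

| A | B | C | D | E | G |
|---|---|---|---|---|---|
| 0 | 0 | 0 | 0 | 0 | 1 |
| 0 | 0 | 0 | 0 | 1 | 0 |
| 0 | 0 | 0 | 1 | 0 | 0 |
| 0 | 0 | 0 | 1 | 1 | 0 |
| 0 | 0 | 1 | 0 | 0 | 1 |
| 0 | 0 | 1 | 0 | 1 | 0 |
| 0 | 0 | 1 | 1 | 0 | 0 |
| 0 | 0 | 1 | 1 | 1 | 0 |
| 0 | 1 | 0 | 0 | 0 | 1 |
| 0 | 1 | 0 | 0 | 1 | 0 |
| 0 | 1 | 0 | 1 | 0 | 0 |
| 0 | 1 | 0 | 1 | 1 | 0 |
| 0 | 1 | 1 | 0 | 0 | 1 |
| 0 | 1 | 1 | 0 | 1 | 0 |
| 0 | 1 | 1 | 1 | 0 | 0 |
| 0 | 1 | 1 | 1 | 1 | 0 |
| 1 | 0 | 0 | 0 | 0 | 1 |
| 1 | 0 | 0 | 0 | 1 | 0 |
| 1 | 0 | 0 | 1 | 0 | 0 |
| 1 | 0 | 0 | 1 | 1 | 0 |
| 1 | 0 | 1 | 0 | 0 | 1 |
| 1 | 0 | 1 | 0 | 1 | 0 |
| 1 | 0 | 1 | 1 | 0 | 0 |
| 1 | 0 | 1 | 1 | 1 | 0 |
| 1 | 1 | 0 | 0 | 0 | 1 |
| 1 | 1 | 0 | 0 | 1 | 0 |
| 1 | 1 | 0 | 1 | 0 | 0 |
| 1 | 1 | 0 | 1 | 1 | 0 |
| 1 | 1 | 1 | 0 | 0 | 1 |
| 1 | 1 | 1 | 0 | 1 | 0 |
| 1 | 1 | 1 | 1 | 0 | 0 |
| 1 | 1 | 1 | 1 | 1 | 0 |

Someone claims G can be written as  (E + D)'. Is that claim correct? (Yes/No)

Yes

Test each input against both G and the formula:
  A=0, B=0, C=0, D=0, E=0: formula gives 1, G = 1 ✓
  A=0, B=0, C=0, D=0, E=1: formula gives 0, G = 0 ✓
  A=0, B=0, C=0, D=1, E=0: formula gives 0, G = 0 ✓
  A=0, B=0, C=0, D=1, E=1: formula gives 0, G = 0 ✓
  … (the remaining 28 rows also agree.)
No disagreement on any input; they are logically equivalent.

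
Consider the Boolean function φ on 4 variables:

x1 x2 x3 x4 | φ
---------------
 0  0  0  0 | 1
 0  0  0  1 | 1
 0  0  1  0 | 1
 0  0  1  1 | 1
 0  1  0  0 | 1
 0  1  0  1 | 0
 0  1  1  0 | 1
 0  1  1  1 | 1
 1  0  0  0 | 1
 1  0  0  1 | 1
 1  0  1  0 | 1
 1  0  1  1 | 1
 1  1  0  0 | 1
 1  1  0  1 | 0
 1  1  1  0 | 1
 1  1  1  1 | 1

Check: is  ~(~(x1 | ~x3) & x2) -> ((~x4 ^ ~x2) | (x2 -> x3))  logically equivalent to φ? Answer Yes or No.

Yes

Evaluate ~(~(x1 | ~x3) & x2) -> ((~x4 ^ ~x2) | (x2 -> x3)) on each row and compare to φ:
  x1=0, x2=0, x3=0, x4=0: formula gives 1, φ = 1 ✓
  x1=0, x2=0, x3=0, x4=1: formula gives 1, φ = 1 ✓
  x1=0, x2=0, x3=1, x4=0: formula gives 1, φ = 1 ✓
  x1=0, x2=0, x3=1, x4=1: formula gives 1, φ = 1 ✓
  …and likewise for the remaining 12 rows.
All 16 rows match — the expression computes φ exactly.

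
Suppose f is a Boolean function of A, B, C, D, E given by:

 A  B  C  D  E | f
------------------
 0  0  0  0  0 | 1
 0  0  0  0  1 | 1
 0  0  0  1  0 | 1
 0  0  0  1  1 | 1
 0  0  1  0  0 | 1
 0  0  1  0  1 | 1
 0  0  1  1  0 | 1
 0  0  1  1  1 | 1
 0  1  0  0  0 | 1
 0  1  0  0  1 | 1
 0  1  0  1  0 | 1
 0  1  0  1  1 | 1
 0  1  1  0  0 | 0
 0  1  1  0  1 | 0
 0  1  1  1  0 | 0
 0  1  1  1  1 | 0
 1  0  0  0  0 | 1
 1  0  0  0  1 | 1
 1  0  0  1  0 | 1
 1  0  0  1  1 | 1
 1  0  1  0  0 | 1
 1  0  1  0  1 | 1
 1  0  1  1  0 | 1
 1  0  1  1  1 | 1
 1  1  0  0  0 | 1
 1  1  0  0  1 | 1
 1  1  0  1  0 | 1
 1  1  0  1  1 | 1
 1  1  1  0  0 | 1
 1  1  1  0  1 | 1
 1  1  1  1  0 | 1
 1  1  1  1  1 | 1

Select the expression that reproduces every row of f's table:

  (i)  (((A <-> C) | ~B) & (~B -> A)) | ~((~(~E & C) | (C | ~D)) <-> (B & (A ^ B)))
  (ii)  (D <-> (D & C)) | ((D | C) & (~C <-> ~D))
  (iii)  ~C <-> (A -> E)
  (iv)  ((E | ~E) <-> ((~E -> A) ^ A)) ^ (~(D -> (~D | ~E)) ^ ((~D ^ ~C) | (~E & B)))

(ii): at (0,0,0,1,0) it gives 0, but f = 1 — eliminated.
(iii): at (0,0,1,0,0) it gives 0, but f = 1 — eliminated.
(iv): at (0,0,0,0,0) it gives 0, but f = 1 — eliminated.
Only (i) survives; checking it on all 32 rows confirms it matches f.

i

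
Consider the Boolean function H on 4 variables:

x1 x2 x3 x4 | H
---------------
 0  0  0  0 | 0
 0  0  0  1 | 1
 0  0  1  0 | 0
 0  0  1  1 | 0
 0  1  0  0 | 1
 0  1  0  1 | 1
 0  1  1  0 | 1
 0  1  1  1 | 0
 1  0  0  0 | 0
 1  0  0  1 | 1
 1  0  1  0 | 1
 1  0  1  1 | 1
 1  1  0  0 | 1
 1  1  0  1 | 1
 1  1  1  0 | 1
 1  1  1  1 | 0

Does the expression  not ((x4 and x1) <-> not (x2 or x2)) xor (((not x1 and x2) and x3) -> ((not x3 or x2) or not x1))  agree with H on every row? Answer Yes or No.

Check the formula against H row by row:
  x1=0, x2=0, x3=0, x4=0: formula gives 0, H = 0 ✓
  x1=0, x2=0, x3=0, x4=1: formula gives 0, but H = 1 ✗
Since they disagree at (0,0,0,1), the expression is not a correct formula for H.

No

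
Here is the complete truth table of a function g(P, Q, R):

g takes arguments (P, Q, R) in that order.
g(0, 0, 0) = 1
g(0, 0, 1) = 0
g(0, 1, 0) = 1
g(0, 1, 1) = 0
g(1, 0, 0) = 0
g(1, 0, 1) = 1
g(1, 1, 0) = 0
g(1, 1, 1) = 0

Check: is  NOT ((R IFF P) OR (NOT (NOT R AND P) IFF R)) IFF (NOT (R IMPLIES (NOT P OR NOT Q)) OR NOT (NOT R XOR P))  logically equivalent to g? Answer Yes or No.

Yes

Check the formula against g row by row:
  P=0, Q=0, R=0: formula gives 1, g = 1 ✓
  P=0, Q=0, R=1: formula gives 0, g = 0 ✓
  P=0, Q=1, R=0: formula gives 1, g = 1 ✓
  P=0, Q=1, R=1: formula gives 0, g = 0 ✓
  P=1, Q=0, R=0: formula gives 0, g = 0 ✓
  … (the remaining 3 rows also agree.)
All 8 rows match — the expression computes g exactly.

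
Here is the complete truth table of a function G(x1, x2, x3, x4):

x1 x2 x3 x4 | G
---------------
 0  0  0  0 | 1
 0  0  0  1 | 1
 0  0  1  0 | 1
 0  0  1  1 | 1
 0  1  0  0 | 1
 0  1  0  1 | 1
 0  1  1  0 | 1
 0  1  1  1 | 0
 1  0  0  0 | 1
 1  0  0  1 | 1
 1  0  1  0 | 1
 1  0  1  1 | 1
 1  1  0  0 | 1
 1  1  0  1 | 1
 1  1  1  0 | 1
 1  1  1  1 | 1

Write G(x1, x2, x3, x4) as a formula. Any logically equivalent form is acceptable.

G(x1, x2, x3, x4) = ~(((~x1 & x2) & x3) & x4)

Only row (0,1,1,1) gives 0. So G is 1 everywhere except there — the complement of the minterm ¬x1·x2·x3·x4.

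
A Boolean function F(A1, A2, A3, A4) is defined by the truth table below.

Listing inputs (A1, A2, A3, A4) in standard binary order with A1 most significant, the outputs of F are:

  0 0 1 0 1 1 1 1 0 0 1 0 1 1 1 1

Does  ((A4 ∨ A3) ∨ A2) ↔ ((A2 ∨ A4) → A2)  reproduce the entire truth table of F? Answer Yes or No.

Evaluate ((A4 ∨ A3) ∨ A2) ↔ ((A2 ∨ A4) → A2) on each row and compare to F:
  A1=0, A2=0, A3=0, A4=0: formula gives 0, F = 0 ✓
  A1=0, A2=0, A3=0, A4=1: formula gives 0, F = 0 ✓
  A1=0, A2=0, A3=1, A4=0: formula gives 1, F = 1 ✓
  A1=0, A2=0, A3=1, A4=1: formula gives 0, F = 0 ✓
  … (the remaining 12 rows also agree.)
Every row agrees, so the formula is equivalent.

Yes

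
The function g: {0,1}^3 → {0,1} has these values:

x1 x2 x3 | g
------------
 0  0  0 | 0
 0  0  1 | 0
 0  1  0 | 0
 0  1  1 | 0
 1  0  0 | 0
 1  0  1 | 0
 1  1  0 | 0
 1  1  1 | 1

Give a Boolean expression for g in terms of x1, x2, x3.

g(x1, x2, x3) = (x1 ∧ x2) ∧ x3

The output is 1 only when every input is 1 — the AND of all inputs.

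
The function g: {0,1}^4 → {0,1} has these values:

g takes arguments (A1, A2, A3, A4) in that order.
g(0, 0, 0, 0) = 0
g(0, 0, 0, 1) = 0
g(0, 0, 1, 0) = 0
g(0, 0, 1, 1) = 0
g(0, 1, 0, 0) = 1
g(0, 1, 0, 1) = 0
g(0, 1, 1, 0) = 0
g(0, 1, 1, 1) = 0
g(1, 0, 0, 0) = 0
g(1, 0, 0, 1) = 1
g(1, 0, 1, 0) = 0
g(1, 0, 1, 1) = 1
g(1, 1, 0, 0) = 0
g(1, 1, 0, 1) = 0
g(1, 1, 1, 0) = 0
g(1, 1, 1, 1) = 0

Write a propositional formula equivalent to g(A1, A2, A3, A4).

Collect the rows where g=1 — (0,1,0,0), (1,0,0,1), (1,0,1,1) — and write one minterm per row: ¬A1·A2·¬A3·¬A4, A1·¬A2·¬A3·A4, A1·¬A2·A3·A4. Their union (logical OR) reproduces the table exactly.

g(A1, A2, A3, A4) = ((((¬A1 ∧ A2) ∧ ¬A3) ∧ ¬A4) ∨ (((A1 ∧ ¬A2) ∧ ¬A3) ∧ A4)) ∨ (((A1 ∧ ¬A2) ∧ A3) ∧ A4)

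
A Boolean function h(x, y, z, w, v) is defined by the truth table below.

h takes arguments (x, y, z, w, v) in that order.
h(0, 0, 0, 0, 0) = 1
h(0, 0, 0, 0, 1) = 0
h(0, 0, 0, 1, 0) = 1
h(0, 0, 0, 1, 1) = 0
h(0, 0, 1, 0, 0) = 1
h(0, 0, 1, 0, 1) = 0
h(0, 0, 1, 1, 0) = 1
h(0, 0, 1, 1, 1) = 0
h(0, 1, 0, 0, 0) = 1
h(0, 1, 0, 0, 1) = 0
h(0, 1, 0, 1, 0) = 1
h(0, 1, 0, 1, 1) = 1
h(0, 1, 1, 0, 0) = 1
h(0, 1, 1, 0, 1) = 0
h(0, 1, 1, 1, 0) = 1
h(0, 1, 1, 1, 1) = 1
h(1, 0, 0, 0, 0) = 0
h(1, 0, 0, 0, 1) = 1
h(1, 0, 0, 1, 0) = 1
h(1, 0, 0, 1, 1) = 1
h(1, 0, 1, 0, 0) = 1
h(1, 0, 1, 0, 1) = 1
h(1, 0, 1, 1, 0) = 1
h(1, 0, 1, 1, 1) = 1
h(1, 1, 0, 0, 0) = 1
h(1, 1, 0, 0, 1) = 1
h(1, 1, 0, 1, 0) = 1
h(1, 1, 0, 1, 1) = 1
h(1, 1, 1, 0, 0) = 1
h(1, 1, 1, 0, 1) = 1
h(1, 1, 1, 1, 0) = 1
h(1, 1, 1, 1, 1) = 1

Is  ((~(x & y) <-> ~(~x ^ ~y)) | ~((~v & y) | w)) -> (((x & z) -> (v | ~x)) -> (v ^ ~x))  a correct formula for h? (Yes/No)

Test each input against both h and the formula:
  x=0, y=0, z=0, w=0, v=0: formula gives 1, h = 1 ✓
  x=0, y=0, z=0, w=0, v=1: formula gives 0, h = 0 ✓
  x=0, y=0, z=0, w=1, v=0: formula gives 1, h = 1 ✓
  x=0, y=0, z=0, w=1, v=1: formula gives 0, h = 0 ✓
  …and likewise for the remaining 28 rows.
No disagreement on any input; they are logically equivalent.

Yes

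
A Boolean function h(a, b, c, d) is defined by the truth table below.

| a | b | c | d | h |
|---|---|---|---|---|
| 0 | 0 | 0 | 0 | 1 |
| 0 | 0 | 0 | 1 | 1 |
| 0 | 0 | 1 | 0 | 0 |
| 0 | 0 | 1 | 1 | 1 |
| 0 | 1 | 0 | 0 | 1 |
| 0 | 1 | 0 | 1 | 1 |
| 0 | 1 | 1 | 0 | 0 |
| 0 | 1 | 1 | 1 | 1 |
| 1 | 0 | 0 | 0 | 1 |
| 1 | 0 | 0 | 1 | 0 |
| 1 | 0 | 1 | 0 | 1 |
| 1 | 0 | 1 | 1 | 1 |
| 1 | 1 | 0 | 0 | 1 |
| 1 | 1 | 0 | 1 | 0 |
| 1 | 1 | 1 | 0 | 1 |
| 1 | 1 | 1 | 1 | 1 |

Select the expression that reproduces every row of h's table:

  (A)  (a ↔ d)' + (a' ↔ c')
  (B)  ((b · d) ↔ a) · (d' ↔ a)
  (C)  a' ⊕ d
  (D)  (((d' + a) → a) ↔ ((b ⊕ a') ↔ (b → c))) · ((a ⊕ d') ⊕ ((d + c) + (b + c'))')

(B) fails at (0,0,0,0): the formula yields 0, h is 1.
(C) fails at (0,0,0,1): the formula yields 0, h is 1.
(D) fails at (0,0,0,0): the formula yields 0, h is 1.
That leaves (A). Evaluating it on every row reproduces the table of h exactly.

A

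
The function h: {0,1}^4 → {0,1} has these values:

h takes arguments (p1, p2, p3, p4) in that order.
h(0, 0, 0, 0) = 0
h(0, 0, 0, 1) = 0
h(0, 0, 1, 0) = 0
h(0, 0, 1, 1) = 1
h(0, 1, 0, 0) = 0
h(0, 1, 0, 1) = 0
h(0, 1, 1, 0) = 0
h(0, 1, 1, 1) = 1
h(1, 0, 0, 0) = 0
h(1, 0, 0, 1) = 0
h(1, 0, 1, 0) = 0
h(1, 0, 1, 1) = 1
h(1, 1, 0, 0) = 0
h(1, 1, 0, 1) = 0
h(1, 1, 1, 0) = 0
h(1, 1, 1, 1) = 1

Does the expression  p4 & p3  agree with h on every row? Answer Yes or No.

Test each input against both h and the formula:
  p1=0, p2=0, p3=0, p4=0: formula gives 0, h = 0 ✓
  p1=0, p2=0, p3=0, p4=1: formula gives 0, h = 0 ✓
  p1=0, p2=0, p3=1, p4=0: formula gives 0, h = 0 ✓
  p1=0, p2=0, p3=1, p4=1: formula gives 1, h = 1 ✓
  …and likewise for the remaining 12 rows.
Every row agrees, so the formula is equivalent.

Yes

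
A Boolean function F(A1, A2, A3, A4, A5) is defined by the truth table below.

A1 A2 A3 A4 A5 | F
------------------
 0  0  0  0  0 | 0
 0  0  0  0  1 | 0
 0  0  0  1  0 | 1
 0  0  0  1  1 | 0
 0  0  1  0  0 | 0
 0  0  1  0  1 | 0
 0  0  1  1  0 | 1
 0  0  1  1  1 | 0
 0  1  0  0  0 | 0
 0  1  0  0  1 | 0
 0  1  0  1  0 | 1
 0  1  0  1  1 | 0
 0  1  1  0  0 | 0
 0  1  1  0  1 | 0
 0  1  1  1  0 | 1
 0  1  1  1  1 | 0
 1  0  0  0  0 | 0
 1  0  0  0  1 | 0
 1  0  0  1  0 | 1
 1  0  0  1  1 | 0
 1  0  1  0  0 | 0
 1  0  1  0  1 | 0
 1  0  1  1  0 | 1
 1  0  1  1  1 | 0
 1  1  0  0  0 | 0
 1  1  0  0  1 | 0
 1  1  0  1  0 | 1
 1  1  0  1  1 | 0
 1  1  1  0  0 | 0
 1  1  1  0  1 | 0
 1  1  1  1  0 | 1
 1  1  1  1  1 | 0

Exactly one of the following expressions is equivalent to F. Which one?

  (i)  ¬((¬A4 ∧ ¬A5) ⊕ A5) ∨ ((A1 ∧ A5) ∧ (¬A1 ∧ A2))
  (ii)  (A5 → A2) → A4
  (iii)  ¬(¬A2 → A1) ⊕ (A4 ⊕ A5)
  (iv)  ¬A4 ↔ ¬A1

(ii) fails at (0,0,0,0,1): the formula yields 1, F is 0.
(iii) fails at (0,0,0,0,0): the formula yields 1, F is 0.
(iv) fails at (0,0,0,0,0): the formula yields 1, F is 0.
Only (i) survives; checking it on all 32 rows confirms it matches F.

i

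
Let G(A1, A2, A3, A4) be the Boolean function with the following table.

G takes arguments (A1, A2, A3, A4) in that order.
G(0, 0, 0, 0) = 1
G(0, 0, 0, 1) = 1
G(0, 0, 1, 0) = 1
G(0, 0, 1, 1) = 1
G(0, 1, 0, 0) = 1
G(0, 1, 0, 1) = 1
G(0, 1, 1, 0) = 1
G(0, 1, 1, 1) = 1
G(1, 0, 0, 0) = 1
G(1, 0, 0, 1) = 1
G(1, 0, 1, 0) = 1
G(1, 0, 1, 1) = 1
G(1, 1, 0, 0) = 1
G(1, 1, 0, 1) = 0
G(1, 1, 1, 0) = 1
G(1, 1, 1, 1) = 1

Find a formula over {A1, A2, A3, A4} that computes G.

G is 0 on exactly one input, (1,1,0,1), whose minterm is A1·A2·¬A3·A4. So G is the negation of that single conjunction.

G(A1, A2, A3, A4) = not (((A1 and A2) and not A3) and A4)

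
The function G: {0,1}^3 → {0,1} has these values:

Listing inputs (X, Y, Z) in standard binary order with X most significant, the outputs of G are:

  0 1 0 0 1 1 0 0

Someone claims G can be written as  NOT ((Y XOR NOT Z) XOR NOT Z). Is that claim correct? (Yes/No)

Evaluate NOT ((Y XOR NOT Z) XOR NOT Z) on each row and compare to G:
  X=0, Y=0, Z=0: formula gives 1, but G = 0 ✗
Row (0,0,0) is a counterexample, so the formula is not equivalent to G.

No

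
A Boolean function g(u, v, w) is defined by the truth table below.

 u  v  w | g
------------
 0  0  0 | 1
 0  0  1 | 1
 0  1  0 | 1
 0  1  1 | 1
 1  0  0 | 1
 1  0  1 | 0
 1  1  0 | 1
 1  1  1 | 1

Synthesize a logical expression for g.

g(u, v, w) = ~((u & ~v) & w)

g is 0 on exactly one input, (1,0,1), whose minterm is u·¬v·w. So g is the negation of that single conjunction.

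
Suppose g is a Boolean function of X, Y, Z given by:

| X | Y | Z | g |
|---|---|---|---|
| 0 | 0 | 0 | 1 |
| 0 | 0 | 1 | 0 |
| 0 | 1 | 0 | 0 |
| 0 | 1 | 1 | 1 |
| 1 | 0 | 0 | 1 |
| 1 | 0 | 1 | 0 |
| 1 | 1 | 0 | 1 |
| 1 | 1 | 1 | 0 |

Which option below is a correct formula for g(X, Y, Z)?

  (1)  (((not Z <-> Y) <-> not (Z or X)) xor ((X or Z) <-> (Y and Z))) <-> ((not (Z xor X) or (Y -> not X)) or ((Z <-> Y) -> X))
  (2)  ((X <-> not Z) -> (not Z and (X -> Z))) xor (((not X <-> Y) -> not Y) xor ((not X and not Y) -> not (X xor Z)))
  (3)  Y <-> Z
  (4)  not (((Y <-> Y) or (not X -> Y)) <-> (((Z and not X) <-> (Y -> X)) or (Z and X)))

(1) disagrees with g on (0,1,1) (formula → 0, table → 1); rule it out.
(2) disagrees with g on (0,0,1) (formula → 1, table → 0); rule it out.
(3) disagrees with g on (1,1,0) (formula → 0, table → 1); rule it out.
Only (4) survives; checking it on all 8 rows confirms it matches g.

4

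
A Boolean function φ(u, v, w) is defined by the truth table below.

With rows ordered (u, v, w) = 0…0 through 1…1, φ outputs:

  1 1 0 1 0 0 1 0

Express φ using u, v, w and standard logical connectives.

φ(u, v, w) = ((((¬u ∧ ¬v) ∧ ¬w) ∨ ((¬u ∧ ¬v) ∧ w)) ∨ ((¬u ∧ v) ∧ w)) ∨ ((u ∧ v) ∧ ¬w)

φ=1 on 4 inputs: (0,0,0), (0,0,1), (0,1,1), (1,1,0). Reading each as a conjunction of literals (¬u·¬v·¬w, ¬u·¬v·w, ¬u·v·w, u·v·¬w) and taking the OR gives the canonical DNF.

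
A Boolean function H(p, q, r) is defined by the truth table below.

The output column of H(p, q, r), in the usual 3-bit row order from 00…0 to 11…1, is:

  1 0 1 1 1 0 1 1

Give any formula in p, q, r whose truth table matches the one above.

H(p, q, r) = (((p' · q') · r) + ((p · q') · r))'

The 0-rows are (0,0,1), (1,0,1). Take each as a conjunction (¬p·¬q·r, p·¬q·r), form their disjunction, and complement — that gives a formula that is 1 everywhere H is.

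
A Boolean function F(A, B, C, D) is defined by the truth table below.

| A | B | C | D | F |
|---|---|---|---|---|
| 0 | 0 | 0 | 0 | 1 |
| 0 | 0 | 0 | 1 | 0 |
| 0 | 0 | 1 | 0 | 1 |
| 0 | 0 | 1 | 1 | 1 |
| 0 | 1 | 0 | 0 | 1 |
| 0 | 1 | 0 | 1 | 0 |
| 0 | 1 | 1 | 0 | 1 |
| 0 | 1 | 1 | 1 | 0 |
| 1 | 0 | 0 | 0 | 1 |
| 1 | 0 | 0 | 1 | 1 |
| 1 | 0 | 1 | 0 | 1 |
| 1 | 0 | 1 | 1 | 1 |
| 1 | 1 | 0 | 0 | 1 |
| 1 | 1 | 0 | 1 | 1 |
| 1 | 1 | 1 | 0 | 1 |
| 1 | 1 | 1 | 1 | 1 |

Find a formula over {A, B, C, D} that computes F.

F is 0 on only 3 rows — (0,0,0,1), (0,1,0,1), (0,1,1,1). Writing each as a minterm (¬A·¬B·¬C·D, ¬A·B·¬C·D, ¬A·B·C·D) and OR-ing them characterizes exactly where F=0, so F is the negation of that disjunction.

F(A, B, C, D) = NOT (((((NOT A AND NOT B) AND NOT C) AND D) OR (((NOT A AND B) AND NOT C) AND D)) OR (((NOT A AND B) AND C) AND D))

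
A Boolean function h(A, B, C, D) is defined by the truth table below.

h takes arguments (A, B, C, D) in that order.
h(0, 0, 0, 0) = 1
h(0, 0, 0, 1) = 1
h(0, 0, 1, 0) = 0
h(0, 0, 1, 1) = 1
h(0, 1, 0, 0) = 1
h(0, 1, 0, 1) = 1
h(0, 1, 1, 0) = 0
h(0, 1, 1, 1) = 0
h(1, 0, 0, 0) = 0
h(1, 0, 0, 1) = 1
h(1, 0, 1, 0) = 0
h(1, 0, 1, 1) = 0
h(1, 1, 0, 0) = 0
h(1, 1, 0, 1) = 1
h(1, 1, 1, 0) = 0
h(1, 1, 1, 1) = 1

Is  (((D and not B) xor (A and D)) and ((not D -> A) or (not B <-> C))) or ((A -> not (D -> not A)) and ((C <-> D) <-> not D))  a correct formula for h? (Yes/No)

Check the formula against h row by row:
  A=0, B=0, C=0, D=0: formula gives 1, h = 1 ✓
  A=0, B=0, C=0, D=1: formula gives 1, h = 1 ✓
  A=0, B=0, C=1, D=0: formula gives 0, h = 0 ✓
  A=0, B=0, C=1, D=1: formula gives 1, h = 1 ✓
  …and likewise for the remaining 12 rows.
Every row agrees, so the formula is equivalent.

Yes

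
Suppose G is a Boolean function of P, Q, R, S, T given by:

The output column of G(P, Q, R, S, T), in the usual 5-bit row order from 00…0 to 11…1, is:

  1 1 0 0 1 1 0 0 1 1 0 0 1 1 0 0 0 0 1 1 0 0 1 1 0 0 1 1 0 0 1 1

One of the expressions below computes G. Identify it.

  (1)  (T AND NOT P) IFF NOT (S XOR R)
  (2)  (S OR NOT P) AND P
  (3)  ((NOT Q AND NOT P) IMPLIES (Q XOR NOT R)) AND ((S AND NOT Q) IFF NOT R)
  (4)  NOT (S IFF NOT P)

(1) disagrees with G on (0,0,0,0,0) (formula → 0, table → 1); rule it out.
(2) disagrees with G on (0,0,0,0,0) (formula → 0, table → 1); rule it out.
(3) disagrees with G on (0,0,0,0,0) (formula → 0, table → 1); rule it out.
That leaves (4). Evaluating it on every row reproduces the table of G exactly.

4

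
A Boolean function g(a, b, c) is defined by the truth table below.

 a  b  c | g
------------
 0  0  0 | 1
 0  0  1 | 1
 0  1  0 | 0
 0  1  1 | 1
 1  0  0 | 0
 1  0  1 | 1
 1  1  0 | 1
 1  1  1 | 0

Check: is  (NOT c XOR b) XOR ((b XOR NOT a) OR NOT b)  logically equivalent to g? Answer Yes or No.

No

Check the formula against g row by row:
  a=0, b=0, c=0: formula gives 0, but g = 1 ✗
Row (0,0,0) is a counterexample, so the formula is not equivalent to g.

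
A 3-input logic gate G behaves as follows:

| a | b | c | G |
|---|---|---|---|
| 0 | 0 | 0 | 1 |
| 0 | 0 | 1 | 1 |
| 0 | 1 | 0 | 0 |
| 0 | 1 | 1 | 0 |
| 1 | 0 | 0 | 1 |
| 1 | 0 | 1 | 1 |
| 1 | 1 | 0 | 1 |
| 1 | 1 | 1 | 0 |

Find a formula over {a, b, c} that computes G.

The 0-rows are (0,1,0), (0,1,1), (1,1,1). Take each as a conjunction (¬a·b·¬c, ¬a·b·c, a·b·c), form their disjunction, and complement — that gives a formula that is 1 everywhere G is.

G(a, b, c) = not ((((not a and b) and not c) or ((not a and b) and c)) or ((a and b) and c))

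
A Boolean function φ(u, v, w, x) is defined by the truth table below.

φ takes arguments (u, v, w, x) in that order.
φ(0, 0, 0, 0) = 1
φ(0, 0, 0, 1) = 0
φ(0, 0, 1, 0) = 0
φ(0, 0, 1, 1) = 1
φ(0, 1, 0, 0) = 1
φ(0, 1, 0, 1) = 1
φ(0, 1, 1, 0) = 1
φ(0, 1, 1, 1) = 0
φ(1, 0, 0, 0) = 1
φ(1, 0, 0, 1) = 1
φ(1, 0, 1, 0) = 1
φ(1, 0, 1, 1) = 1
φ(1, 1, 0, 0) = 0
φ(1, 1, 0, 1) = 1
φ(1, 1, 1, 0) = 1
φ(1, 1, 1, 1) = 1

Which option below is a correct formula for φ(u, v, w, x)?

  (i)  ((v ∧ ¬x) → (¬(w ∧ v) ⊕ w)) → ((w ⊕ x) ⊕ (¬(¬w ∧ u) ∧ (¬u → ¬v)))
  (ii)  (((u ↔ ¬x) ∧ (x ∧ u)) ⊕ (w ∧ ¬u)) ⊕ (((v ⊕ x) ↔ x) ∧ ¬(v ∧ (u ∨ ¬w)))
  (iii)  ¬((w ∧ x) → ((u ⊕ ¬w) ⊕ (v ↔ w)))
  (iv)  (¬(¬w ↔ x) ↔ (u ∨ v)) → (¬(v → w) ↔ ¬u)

iv

(i) disagrees with φ on (0,1,0,0) (formula → 0, table → 1); rule it out.
(ii) disagrees with φ on (0,0,0,1) (formula → 1, table → 0); rule it out.
(iii) disagrees with φ on (0,0,0,0) (formula → 0, table → 1); rule it out.
(iv) is the remaining candidate, and it agrees with φ on all 16 inputs.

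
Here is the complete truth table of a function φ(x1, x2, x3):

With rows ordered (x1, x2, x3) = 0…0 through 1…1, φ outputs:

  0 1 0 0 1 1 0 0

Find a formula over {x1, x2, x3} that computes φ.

Collect the rows where φ=1 — (0,0,1), (1,0,0), (1,0,1) — and write one minterm per row: ¬x1·¬x2·x3, x1·¬x2·¬x3, x1·¬x2·x3. Their union (logical OR) reproduces the table exactly.

φ(x1, x2, x3) = (((NOT x1 AND NOT x2) AND x3) OR ((x1 AND NOT x2) AND NOT x3)) OR ((x1 AND NOT x2) AND x3)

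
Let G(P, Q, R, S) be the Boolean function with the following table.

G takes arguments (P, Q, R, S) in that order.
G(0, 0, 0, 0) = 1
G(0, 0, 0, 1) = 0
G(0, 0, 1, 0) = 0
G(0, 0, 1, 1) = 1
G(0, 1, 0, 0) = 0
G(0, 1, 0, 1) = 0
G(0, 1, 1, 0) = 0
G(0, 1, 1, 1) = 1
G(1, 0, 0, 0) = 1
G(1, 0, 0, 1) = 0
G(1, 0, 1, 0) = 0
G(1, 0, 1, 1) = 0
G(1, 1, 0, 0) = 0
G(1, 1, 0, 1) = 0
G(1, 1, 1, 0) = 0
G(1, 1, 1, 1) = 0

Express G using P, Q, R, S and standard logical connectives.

G(P, Q, R, S) = (((((P' · Q') · R') · S') + (((P' · Q') · R) · S)) + (((P' · Q) · R) · S)) + (((P · Q') · R') · S')

Collect the rows where G=1 — (0,0,0,0), (0,0,1,1), (0,1,1,1), (1,0,0,0) — and write one minterm per row: ¬P·¬Q·¬R·¬S, ¬P·¬Q·R·S, ¬P·Q·R·S, P·¬Q·¬R·¬S. Their union (logical OR) reproduces the table exactly.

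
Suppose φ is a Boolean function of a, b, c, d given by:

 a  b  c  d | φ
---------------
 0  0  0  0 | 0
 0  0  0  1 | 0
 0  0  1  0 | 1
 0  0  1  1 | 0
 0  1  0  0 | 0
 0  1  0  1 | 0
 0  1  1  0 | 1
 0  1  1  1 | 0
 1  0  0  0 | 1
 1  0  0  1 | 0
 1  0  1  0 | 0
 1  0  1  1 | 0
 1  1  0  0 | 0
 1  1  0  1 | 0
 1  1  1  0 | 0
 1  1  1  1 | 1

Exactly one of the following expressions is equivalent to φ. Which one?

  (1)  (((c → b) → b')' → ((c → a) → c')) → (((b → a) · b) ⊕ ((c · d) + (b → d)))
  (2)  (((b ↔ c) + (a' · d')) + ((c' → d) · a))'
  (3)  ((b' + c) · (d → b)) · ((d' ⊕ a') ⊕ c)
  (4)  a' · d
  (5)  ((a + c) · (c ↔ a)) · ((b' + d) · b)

(1): at (0,0,0,0) it gives 1, but φ = 0 — eliminated.
(2): at (0,0,1,0) it gives 0, but φ = 1 — eliminated.
(4): at (0,0,0,1) it gives 1, but φ = 0 — eliminated.
(5): at (0,0,1,0) it gives 0, but φ = 1 — eliminated.
(3) is the remaining candidate, and it agrees with φ on all 16 inputs.

3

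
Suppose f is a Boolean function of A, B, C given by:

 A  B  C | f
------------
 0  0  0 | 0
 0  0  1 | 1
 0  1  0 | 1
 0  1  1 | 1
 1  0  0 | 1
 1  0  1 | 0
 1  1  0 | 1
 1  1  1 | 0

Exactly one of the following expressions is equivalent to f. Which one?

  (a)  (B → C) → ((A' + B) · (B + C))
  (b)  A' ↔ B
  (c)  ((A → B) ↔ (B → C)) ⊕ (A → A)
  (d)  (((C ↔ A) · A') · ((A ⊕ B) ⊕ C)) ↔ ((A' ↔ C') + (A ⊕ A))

(a) disagrees with f on (1,0,0) (formula → 0, table → 1); rule it out.
(b) disagrees with f on (0,0,1) (formula → 0, table → 1); rule it out.
(c) disagrees with f on (0,0,1) (formula → 0, table → 1); rule it out.
Only (d) survives; checking it on all 8 rows confirms it matches f.

d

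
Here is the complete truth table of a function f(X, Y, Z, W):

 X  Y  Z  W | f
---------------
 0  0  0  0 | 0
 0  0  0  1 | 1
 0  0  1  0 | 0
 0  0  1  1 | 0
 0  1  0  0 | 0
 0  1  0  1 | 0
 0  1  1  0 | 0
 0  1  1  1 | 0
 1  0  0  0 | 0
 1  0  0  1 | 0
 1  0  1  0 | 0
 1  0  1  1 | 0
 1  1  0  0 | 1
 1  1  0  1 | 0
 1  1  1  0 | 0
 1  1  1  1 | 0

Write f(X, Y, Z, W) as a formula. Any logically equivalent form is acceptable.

f(X, Y, Z, W) = (((NOT X AND NOT Y) AND NOT Z) AND W) OR (((X AND Y) AND NOT Z) AND NOT W)

The 1-rows are (0,0,0,1), (1,1,0,0). Each contributes one minterm — ¬X·¬Y·¬Z·W; X·Y·¬Z·¬W — and their disjunction is a sum-of-products form of f.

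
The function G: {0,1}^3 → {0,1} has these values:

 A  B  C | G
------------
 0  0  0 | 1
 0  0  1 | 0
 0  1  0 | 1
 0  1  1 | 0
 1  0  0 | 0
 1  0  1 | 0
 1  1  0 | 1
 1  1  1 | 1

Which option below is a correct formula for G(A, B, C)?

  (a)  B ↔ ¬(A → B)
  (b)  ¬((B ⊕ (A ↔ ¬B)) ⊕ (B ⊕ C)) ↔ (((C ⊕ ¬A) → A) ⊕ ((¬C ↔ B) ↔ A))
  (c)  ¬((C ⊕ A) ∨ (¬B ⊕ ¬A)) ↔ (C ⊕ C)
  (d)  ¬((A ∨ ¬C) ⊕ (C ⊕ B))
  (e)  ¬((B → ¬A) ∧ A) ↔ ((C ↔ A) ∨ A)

(a) disagrees with G on (0,0,1) (formula → 1, table → 0); rule it out.
(b) disagrees with G on (1,1,0) (formula → 0, table → 1); rule it out.
(c) disagrees with G on (0,0,0) (formula → 0, table → 1); rule it out.
(d) disagrees with G on (0,0,0) (formula → 0, table → 1); rule it out.
(e) is the remaining candidate, and it agrees with G on all 8 inputs.

e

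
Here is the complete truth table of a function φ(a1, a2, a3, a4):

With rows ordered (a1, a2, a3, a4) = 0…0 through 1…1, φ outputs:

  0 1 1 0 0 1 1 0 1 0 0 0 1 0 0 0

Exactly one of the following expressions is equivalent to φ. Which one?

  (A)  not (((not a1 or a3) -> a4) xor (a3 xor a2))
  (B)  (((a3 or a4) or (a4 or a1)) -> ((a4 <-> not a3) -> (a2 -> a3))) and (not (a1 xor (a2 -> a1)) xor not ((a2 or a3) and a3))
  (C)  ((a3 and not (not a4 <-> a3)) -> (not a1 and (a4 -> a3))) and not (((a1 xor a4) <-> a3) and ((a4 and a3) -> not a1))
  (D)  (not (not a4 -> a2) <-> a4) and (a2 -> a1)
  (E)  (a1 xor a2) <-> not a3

C

(A) fails at (0,0,0,0): the formula yields 1, φ is 0.
(B) fails at (0,0,0,0): the formula yields 1, φ is 0.
(D) fails at (0,0,0,1): the formula yields 0, φ is 1.
(E) fails at (0,0,0,1): the formula yields 0, φ is 1.
That leaves (C). Evaluating it on every row reproduces the table of φ exactly.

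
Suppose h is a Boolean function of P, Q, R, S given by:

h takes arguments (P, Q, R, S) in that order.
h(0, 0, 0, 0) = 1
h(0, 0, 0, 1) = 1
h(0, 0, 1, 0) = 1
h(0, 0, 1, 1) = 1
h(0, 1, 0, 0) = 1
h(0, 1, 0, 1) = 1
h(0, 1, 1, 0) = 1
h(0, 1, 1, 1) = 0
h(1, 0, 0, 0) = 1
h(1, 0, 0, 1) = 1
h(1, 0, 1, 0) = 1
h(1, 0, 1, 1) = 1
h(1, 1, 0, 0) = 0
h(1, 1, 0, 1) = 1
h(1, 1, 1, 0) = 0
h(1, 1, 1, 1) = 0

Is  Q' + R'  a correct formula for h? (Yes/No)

Evaluate Q' + R' on each row and compare to h:
  P=0, Q=0, R=0, S=0: formula gives 1, h = 1 ✓
  P=0, Q=0, R=0, S=1: formula gives 1, h = 1 ✓
  P=0, Q=0, R=1, S=0: formula gives 1, h = 1 ✓
  P=0, Q=0, R=1, S=1: formula gives 1, h = 1 ✓
  …
  P=0, Q=1, R=1, S=0: formula gives 0, but h = 1 ✗
Since they disagree at (0,1,1,0), the expression is not a correct formula for h.

No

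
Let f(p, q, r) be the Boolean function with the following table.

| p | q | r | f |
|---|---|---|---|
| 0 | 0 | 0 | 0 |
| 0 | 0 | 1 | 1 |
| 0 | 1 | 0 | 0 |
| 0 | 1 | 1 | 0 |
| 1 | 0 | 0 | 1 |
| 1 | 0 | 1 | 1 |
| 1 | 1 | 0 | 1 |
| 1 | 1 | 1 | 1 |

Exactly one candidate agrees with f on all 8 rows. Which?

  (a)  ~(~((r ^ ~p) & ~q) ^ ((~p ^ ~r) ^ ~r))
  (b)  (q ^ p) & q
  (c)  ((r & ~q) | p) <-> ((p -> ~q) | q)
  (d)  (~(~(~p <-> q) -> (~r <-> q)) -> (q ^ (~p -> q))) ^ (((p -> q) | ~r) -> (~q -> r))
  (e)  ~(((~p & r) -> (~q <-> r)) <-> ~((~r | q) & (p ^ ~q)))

(a): at (0,1,0) it gives 1, but f = 0 — eliminated.
(b): at (0,0,1) it gives 0, but f = 1 — eliminated.
(d): at (0,0,1) it gives 0, but f = 1 — eliminated.
(e): at (0,0,0) it gives 1, but f = 0 — eliminated.
(c) is the remaining candidate, and it agrees with f on all 8 inputs.

c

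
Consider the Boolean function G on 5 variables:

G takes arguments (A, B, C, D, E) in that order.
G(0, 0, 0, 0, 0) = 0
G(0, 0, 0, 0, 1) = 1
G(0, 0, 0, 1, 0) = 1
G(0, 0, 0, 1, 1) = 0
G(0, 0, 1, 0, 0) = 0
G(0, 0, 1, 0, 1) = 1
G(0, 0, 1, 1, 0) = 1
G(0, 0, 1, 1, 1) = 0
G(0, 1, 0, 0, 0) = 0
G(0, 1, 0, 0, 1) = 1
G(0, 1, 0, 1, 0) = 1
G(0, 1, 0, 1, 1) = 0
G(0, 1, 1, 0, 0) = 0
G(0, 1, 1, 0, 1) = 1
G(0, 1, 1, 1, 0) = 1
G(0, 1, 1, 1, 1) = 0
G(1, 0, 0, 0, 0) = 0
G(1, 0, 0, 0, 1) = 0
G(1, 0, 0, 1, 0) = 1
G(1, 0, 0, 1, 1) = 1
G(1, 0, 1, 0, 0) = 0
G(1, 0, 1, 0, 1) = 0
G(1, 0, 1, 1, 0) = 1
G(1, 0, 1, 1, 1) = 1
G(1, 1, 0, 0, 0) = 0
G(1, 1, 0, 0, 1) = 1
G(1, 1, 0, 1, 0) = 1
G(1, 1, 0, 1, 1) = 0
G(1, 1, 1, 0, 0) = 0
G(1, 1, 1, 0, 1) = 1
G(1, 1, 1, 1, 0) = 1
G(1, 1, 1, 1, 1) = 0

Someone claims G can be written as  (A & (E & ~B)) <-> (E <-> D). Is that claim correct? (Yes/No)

Yes

Evaluate (A & (E & ~B)) <-> (E <-> D) on each row and compare to G:
  A=0, B=0, C=0, D=0, E=0: formula gives 0, G = 0 ✓
  A=0, B=0, C=0, D=0, E=1: formula gives 1, G = 1 ✓
  A=0, B=0, C=0, D=1, E=0: formula gives 1, G = 1 ✓
  A=0, B=0, C=0, D=1, E=1: formula gives 0, G = 0 ✓
  …and likewise for the remaining 28 rows.
All 32 rows match — the expression computes G exactly.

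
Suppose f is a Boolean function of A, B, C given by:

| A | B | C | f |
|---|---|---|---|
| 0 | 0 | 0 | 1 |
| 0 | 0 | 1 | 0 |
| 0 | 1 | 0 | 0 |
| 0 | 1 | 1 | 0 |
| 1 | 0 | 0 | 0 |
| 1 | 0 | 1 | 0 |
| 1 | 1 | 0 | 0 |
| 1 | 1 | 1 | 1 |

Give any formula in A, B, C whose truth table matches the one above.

f(A, B, C) = ((~A & ~B) & ~C) | ((A & B) & C)

Collect the rows where f=1 — (0,0,0), (1,1,1) — and write one minterm per row: ¬A·¬B·¬C, A·B·C. Their union (logical OR) reproduces the table exactly.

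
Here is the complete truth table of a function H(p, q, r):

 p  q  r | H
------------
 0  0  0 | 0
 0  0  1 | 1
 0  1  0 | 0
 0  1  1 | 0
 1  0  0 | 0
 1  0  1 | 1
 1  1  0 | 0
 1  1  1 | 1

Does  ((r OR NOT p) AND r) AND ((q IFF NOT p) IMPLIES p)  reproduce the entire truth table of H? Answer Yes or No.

Check the formula against H row by row:
  p=0, q=0, r=0: formula gives 0, H = 0 ✓
  p=0, q=0, r=1: formula gives 1, H = 1 ✓
  p=0, q=1, r=0: formula gives 0, H = 0 ✓
  p=0, q=1, r=1: formula gives 0, H = 0 ✓
  p=1, q=0, r=0: formula gives 0, H = 0 ✓
  …and likewise for the remaining 3 rows.
All 8 rows match — the expression computes H exactly.

Yes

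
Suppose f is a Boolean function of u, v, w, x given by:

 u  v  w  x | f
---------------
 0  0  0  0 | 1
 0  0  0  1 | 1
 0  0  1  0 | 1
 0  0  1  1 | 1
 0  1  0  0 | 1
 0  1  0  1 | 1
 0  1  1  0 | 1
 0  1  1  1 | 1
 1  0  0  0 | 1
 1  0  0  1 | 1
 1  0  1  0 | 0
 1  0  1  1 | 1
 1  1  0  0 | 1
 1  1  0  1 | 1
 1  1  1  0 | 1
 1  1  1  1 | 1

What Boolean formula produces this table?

Only row (1,0,1,0) gives 0. So f is 1 everywhere except there — the complement of the minterm u·¬v·w·¬x.

f(u, v, w, x) = NOT (((u AND NOT v) AND w) AND NOT x)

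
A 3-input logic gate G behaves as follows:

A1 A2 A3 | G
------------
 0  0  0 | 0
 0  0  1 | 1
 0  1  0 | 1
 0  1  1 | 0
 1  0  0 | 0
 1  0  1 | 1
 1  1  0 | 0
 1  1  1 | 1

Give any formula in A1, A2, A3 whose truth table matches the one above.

The 1-rows are (0,0,1), (0,1,0), (1,0,1), (1,1,1). Each contributes one minterm — ¬A1·¬A2·A3; ¬A1·A2·¬A3; A1·¬A2·A3; A1·A2·A3 — and their disjunction is a sum-of-products form of G.

G(A1, A2, A3) = ((((~A1 & ~A2) & A3) | ((~A1 & A2) & ~A3)) | ((A1 & ~A2) & A3)) | ((A1 & A2) & A3)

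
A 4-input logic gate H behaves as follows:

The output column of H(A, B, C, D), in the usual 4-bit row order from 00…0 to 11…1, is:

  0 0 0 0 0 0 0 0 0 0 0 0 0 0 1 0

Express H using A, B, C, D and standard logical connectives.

Only row (1,1,1,0) gives 1. That row's minterm A·B·C·¬D is H directly.

H(A, B, C, D) = ((A AND B) AND C) AND NOT D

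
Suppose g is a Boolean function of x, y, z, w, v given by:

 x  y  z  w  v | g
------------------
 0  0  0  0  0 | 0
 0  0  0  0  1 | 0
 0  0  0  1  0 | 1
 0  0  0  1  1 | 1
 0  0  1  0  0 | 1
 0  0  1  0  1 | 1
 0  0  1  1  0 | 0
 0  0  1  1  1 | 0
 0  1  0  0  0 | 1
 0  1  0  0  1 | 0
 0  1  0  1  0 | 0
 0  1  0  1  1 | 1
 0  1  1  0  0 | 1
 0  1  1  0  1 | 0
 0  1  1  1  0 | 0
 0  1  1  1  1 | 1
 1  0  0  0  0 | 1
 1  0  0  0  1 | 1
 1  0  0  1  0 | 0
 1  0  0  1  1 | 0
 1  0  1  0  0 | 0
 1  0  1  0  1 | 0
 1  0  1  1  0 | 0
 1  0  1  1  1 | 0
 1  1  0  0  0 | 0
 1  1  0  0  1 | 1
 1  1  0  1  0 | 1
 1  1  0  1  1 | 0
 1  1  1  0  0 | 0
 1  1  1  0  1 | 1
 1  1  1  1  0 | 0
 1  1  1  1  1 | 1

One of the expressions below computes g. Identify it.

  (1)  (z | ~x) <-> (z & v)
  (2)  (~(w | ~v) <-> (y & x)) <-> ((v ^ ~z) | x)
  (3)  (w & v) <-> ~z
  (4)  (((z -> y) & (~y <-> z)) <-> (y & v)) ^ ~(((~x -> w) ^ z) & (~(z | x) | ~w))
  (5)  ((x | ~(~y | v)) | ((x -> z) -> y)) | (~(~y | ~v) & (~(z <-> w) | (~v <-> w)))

(1): at (0,0,0,1,0) it gives 0, but g = 1 — eliminated.
(2): at (0,0,0,0,0) it gives 1, but g = 0 — eliminated.
(3): at (0,0,0,1,0) it gives 0, but g = 1 — eliminated.
(5): at (0,0,0,1,0) it gives 0, but g = 1 — eliminated.
(4) is the remaining candidate, and it agrees with g on all 32 inputs.

4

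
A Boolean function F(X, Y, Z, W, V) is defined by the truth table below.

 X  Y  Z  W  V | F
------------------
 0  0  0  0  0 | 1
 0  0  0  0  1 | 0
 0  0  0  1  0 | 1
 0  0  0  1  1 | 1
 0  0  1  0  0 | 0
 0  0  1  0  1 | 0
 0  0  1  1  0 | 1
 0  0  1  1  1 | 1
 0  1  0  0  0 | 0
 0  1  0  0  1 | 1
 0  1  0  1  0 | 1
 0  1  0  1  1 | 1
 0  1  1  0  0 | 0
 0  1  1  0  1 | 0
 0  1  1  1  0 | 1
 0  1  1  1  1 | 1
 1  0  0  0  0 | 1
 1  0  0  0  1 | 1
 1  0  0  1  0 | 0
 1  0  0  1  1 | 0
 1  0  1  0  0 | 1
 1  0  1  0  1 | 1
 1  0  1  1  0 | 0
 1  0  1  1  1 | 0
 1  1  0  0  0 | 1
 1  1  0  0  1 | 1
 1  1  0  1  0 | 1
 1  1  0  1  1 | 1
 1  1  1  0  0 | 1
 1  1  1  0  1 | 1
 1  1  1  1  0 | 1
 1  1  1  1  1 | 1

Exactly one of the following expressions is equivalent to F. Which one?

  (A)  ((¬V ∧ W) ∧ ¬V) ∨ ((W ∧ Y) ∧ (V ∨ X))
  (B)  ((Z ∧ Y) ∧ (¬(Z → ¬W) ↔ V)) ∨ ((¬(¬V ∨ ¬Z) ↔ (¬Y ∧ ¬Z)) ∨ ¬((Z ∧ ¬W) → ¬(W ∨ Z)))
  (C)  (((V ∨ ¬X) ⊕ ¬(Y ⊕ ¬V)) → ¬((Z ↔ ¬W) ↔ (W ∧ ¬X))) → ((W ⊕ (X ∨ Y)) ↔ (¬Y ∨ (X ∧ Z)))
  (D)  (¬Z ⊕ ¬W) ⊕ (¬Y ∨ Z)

(A) fails at (0,0,0,0,0): the formula yields 0, F is 1.
(B) fails at (0,0,0,0,0): the formula yields 0, F is 1.
(D) fails at (0,0,0,0,1): the formula yields 1, F is 0.
Only (C) survives; checking it on all 32 rows confirms it matches F.

C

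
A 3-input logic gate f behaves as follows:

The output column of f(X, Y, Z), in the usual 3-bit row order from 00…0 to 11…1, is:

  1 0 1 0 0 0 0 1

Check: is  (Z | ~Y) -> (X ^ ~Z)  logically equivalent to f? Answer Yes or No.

Check the formula against f row by row:
  X=0, Y=0, Z=0: formula gives 1, f = 1 ✓
  X=0, Y=0, Z=1: formula gives 0, f = 0 ✓
  X=0, Y=1, Z=0: formula gives 1, f = 1 ✓
  X=0, Y=1, Z=1: formula gives 0, f = 0 ✓
  X=1, Y=0, Z=0: formula gives 0, f = 0 ✓
  X=1, Y=0, Z=1: formula gives 1, but f = 0 ✗
Row (1,0,1) is a counterexample, so the formula is not equivalent to f.

No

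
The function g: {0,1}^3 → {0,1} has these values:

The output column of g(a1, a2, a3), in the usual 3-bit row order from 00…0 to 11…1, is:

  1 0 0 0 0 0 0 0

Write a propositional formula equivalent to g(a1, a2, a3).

g(a1, a2, a3) = ¬((a1 ∨ a2) ∨ a3)

The output is 1 only when every input is 0 — NOR of all inputs.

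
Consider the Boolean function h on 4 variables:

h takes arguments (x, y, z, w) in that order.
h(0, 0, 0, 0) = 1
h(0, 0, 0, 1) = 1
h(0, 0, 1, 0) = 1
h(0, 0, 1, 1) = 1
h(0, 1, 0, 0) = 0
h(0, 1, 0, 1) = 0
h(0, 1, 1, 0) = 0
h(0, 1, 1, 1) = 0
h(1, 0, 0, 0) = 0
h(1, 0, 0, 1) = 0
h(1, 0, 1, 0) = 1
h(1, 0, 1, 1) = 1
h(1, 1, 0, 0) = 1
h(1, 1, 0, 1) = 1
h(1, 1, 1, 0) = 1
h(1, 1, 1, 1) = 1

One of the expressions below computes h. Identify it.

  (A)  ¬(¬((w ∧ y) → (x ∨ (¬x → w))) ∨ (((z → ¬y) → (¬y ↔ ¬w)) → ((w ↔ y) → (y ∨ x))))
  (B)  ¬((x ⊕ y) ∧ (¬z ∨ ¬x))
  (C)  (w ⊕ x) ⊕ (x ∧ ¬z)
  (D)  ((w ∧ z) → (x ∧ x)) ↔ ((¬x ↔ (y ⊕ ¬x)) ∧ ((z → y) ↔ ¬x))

B

(A) fails at (0,0,0,1): the formula yields 0, h is 1.
(C) fails at (0,0,0,0): the formula yields 0, h is 1.
(D) fails at (0,0,1,0): the formula yields 0, h is 1.
Only (B) survives; checking it on all 16 rows confirms it matches h.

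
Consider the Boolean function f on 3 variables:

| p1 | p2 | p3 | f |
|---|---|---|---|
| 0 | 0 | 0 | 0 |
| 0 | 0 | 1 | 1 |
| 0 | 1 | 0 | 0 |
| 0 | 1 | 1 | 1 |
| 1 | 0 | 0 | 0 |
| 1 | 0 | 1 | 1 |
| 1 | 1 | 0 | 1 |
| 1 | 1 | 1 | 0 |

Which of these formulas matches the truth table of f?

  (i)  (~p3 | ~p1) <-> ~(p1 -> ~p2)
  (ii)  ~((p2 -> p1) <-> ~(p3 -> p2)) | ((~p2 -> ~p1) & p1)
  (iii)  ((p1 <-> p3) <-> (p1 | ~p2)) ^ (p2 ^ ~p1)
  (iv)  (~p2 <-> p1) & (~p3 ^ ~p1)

iii

(i): at (0,0,1) it gives 0, but f = 1 — eliminated.
(ii): at (0,0,0) it gives 1, but f = 0 — eliminated.
(iv): at (0,0,1) it gives 0, but f = 1 — eliminated.
Only (iii) survives; checking it on all 8 rows confirms it matches f.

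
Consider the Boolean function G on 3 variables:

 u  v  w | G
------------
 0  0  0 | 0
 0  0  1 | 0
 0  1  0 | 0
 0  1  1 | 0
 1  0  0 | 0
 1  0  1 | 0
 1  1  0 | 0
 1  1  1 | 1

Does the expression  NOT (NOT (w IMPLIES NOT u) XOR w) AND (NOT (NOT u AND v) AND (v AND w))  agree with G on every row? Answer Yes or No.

Check the formula against G row by row:
  u=0, v=0, w=0: formula gives 0, G = 0 ✓
  u=0, v=0, w=1: formula gives 0, G = 0 ✓
  u=0, v=1, w=0: formula gives 0, G = 0 ✓
  u=0, v=1, w=1: formula gives 0, G = 0 ✓
  u=1, v=0, w=0: formula gives 0, G = 0 ✓
  …and likewise for the remaining 3 rows.
No disagreement on any input; they are logically equivalent.

Yes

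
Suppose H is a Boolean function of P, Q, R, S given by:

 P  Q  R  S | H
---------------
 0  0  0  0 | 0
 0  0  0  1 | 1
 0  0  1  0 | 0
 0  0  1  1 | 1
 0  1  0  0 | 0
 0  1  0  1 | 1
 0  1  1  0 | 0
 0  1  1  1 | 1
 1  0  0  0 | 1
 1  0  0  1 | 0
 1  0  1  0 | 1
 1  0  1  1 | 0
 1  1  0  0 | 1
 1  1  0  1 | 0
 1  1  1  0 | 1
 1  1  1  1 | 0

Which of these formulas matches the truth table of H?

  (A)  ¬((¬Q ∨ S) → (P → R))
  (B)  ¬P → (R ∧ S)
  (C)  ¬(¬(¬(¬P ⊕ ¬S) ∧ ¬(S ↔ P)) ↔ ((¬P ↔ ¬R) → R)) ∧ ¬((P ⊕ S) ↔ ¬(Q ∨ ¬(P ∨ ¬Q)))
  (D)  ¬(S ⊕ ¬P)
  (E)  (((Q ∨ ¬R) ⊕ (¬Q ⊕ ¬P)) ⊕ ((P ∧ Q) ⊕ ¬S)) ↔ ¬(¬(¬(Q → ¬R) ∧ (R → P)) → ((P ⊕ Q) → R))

D

(A) fails at (0,0,0,1): the formula yields 0, H is 1.
(B) fails at (0,0,0,1): the formula yields 0, H is 1.
(C) fails at (0,0,0,0): the formula yields 1, H is 0.
(E) fails at (0,0,0,0): the formula yields 1, H is 0.
That leaves (D). Evaluating it on every row reproduces the table of H exactly.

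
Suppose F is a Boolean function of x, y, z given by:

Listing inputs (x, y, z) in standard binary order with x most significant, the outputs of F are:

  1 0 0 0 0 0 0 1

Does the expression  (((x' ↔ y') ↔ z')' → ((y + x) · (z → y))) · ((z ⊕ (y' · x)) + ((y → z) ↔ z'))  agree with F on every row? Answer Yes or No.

Check the formula against F row by row:
  x=0, y=0, z=0: formula gives 1, F = 1 ✓
  x=0, y=0, z=1: formula gives 0, F = 0 ✓
  x=0, y=1, z=0: formula gives 0, F = 0 ✓
  x=0, y=1, z=1: formula gives 1, but F = 0 ✗
Row (0,1,1) is a counterexample, so the formula is not equivalent to F.

No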